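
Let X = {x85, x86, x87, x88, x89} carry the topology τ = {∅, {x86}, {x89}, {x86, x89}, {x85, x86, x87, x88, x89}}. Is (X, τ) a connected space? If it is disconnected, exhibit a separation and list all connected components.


(X, τ) is connected.

Find clopen sets (U ∈ τ with X ∖ U ∈ τ):
  U = ∅, X ∖ U = {x85, x86, x87, x88, x89} — both open, so U is clopen.
  U = {x85, x86, x87, x88, x89}, X ∖ U = ∅ — both open, so U is clopen.
Only trivial clopens (∅ and X) exist, so (X, τ) is connected.
Compute connected components by grouping points that agree on all clopens:
  component: {x85, x86, x87, x88, x89}


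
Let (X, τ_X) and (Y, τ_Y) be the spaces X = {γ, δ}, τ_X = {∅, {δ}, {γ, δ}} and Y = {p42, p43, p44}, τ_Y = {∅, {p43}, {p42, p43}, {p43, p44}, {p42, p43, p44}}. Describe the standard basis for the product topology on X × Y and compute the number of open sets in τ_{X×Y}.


Basis B = {∅ × ∅, {δ} × {p43}, {γ, δ} × {p43}, {δ} × {p42, p43}, {δ} × {p43, p44}, {δ} × {p42, p43, p44}, {γ, δ} × {p42, p43}, {γ, δ} × {p43, p44}, {γ, δ} × {p42, p43, p44}}; |τ_{X×Y}| = 14.

Enumerate products U × V with U ∈ τ_X, V ∈ τ_Y (deduplicated):
  ∅ × ∅ = {} (∅)
  {δ} × {p43} = {(δ,p43)}
  {γ, δ} × {p43} = {(γ,p43), (δ,p43)}
  {δ} × {p42, p43} = {(δ,p42), (δ,p43)}
  {δ} × {p43, p44} = {(δ,p43), (δ,p44)}
  {δ} × {p42, p43, p44} = {(δ,p42), (δ,p43), (δ,p44)}
  {γ, δ} × {p42, p43} = {(γ,p42), (γ,p43), (δ,p42), (δ,p43)}
  {γ, δ} × {p43, p44} = {(γ,p43), (γ,p44), (δ,p43), (δ,p44)}
  {γ, δ} × {p42, p43, p44} = {(γ,p42), (γ,p43), (γ,p44), (δ,p42), (δ,p43), (δ,p44)}
These 9 distinct sets form the basis B.
Close under arbitrary unions to get τ_{X×Y}; counting gives |τ_{X×Y}| = 14.


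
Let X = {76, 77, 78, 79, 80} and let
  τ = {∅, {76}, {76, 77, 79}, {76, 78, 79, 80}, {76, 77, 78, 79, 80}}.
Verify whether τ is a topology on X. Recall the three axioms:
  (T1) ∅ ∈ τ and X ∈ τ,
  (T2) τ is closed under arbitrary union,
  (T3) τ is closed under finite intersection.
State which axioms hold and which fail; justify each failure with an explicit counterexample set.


τ is NOT a topology on X.

Axiom (T1): ∅ ∈ τ? Yes; X ∈ τ? Yes.
Axiom (T2/T3): check pairwise unions and intersections of members of τ.
Counterexample for (T3): {76, 77, 79} ∩ {76, 78, 79, 80} = {76, 79} ∉ τ. Therefore τ is NOT a topology.


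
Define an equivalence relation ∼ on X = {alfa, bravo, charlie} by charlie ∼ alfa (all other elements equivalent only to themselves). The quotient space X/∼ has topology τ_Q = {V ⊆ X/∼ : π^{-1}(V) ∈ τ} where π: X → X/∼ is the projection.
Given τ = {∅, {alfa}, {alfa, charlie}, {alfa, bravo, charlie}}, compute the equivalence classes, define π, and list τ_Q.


X/∼ = {[alfa=charlie], [bravo]}; |τ_Q| = 3.

Equivalence classes: [alfa=charlie], [bravo].
Quotient map π: X → X/∼ sends alfa ↦ [alfa=charlie], bravo ↦ [bravo], charlie ↦ [alfa=charlie].
For each subset V ⊆ X/∼, compute π^{-1}(V) ⊆ X and check whether π^{-1}(V) ∈ τ. V is open in τ_Q iff π^{-1}(V) ∈ τ.
  V = {}: π^{-1}(V) = ∅ ∈ τ ✓.
  V = {[alfa=charlie]}: π^{-1}(V) = {alfa, charlie} ∈ τ ✓.
  V = {[bravo]}: π^{-1}(V) = {bravo} ∉ τ ✗.
  V = {[alfa=charlie], [bravo]}: π^{-1}(V) = {alfa, bravo, charlie} ∈ τ ✓.
Open sets in the quotient: τ_Q = {{}, {[alfa=charlie]}, {[alfa=charlie], [bravo]}} (3 elements).


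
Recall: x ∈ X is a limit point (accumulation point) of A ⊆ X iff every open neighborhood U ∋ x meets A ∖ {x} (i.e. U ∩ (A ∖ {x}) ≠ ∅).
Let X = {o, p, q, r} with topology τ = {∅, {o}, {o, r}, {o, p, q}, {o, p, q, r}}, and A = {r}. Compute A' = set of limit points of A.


A' = ∅

For each x ∈ X, list the open sets U ∈ τ with x ∈ U, then check whether U ∩ (A ∖ {x}) ≠ ∅ for every such U.
  x = o: open {o} ∋ x has {o} ∩ (A ∖ {o}) = ∅, so x is NOT a limit point.
  x = p: open {o, p, q} ∋ x has {o, p, q} ∩ (A ∖ {p}) = ∅, so x is NOT a limit point.
  x = q: open {o, p, q} ∋ x has {o, p, q} ∩ (A ∖ {q}) = ∅, so x is NOT a limit point.
  x = r: open {o, r} ∋ x has {o, r} ∩ (A ∖ {r}) = ∅, so x is NOT a limit point.
Collecting: A' = ∅.


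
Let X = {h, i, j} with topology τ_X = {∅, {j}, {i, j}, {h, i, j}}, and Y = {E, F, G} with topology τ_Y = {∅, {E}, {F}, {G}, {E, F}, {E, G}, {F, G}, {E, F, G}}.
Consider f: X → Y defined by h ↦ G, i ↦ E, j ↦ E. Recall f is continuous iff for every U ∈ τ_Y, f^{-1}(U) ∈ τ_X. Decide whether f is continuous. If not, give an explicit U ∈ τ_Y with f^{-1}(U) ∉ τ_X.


f is NOT continuous.

Compute f^{-1}(U) for each U ∈ τ_Y:
  U = ∅: f^{-1}(U) = ∅ ∈ τ_X ✓.
  U = {E}: f^{-1}(U) = {i, j} ∈ τ_X ✓.
  U = {F}: f^{-1}(U) = ∅ ∈ τ_X ✓.
  U = {G}: f^{-1}(U) = {h} ∉ τ_X ✗.
  U = {E, F}: f^{-1}(U) = {i, j} ∈ τ_X ✓.
  U = {E, G}: f^{-1}(U) = {h, i, j} ∈ τ_X ✓.
  U = {F, G}: f^{-1}(U) = {h} ∉ τ_X ✗.
  U = {E, F, G}: f^{-1}(U) = {h, i, j} ∈ τ_X ✓.
Found U = {G} with f^{-1}(U) = {h} not in τ_X. Therefore f is NOT continuous.


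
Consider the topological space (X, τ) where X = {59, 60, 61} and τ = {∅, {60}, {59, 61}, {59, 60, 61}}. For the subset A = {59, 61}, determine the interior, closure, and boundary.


int(A) = {59, 61}, cl(A) = {59, 61}, ∂A = ∅.

Closed sets in (X, τ) are complements of opens:
  closed(X, τ) = {∅, {60}, {59, 61}, {59, 60, 61}}.
int(A) = ⋃ {U ∈ τ : U ⊆ A}. Opens contained in A: ∅, {59, 61}.
Taking the union of these: int(A) = {59, 61}.
cl(A) = ⋂ {C closed : A ⊆ C}. Closed sets containing A: {59, 61}, {59, 60, 61}.
Intersecting these: cl(A) = {59, 61}.
∂A = cl(A) ∖ int(A) = {59, 61} ∖ {59, 61} = ∅.


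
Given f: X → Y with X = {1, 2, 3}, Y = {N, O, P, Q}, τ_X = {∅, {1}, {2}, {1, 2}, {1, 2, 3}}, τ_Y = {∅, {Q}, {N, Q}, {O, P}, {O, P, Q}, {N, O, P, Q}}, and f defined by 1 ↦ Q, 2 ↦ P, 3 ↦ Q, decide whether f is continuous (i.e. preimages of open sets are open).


f is NOT continuous.

Compute f^{-1}(U) for each U ∈ τ_Y:
  U = ∅: f^{-1}(U) = ∅ ∈ τ_X ✓.
  U = {Q}: f^{-1}(U) = {1, 3} ∉ τ_X ✗.
  U = {N, Q}: f^{-1}(U) = {1, 3} ∉ τ_X ✗.
  U = {O, P}: f^{-1}(U) = {2} ∈ τ_X ✓.
  U = {O, P, Q}: f^{-1}(U) = {1, 2, 3} ∈ τ_X ✓.
  U = {N, O, P, Q}: f^{-1}(U) = {1, 2, 3} ∈ τ_X ✓.
Found U = {Q} with f^{-1}(U) = {1, 3} not in τ_X. Therefore f is NOT continuous.


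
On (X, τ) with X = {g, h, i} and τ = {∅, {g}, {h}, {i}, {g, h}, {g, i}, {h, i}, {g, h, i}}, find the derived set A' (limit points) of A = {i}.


A' = ∅

For each x ∈ X, list the open sets U ∈ τ with x ∈ U, then check whether U ∩ (A ∖ {x}) ≠ ∅ for every such U.
  x = g: open {g} ∋ x has {g} ∩ (A ∖ {g}) = ∅, so x is NOT a limit point.
  x = h: open {h} ∋ x has {h} ∩ (A ∖ {h}) = ∅, so x is NOT a limit point.
  x = i: open {i} ∋ x has {i} ∩ (A ∖ {i}) = ∅, so x is NOT a limit point.
Collecting: A' = ∅.


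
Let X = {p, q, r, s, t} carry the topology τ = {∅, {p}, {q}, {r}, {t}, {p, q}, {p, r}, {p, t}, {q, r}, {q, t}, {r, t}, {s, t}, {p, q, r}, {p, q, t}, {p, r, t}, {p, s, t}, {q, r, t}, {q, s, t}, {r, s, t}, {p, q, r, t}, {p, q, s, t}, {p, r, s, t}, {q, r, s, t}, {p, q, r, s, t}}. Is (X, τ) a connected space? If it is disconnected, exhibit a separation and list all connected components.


(X, τ) is disconnected; components = [{p}, {q}, {r}, {s, t}].

Find clopen sets (U ∈ τ with X ∖ U ∈ τ):
  U = ∅, X ∖ U = {p, q, r, s, t} — both open, so U is clopen.
  U = {p}, X ∖ U = {q, r, s, t} — both open, so U is clopen.
  U = {q}, X ∖ U = {p, r, s, t} — both open, so U is clopen.
  U = {r}, X ∖ U = {p, q, s, t} — both open, so U is clopen.
  U = {p, q}, X ∖ U = {r, s, t} — both open, so U is clopen.
  U = {p, r}, X ∖ U = {q, s, t} — both open, so U is clopen.
  U = {q, r}, X ∖ U = {p, s, t} — both open, so U is clopen.
  U = {s, t}, X ∖ U = {p, q, r} — both open, so U is clopen.
  U = {p, q, r}, X ∖ U = {s, t} — both open, so U is clopen.
  U = {p, s, t}, X ∖ U = {q, r} — both open, so U is clopen.
  U = {q, s, t}, X ∖ U = {p, r} — both open, so U is clopen.
  U = {r, s, t}, X ∖ U = {p, q} — both open, so U is clopen.
  U = {p, q, s, t}, X ∖ U = {r} — both open, so U is clopen.
  U = {p, r, s, t}, X ∖ U = {q} — both open, so U is clopen.
  U = {q, r, s, t}, X ∖ U = {p} — both open, so U is clopen.
  U = {p, q, r, s, t}, X ∖ U = ∅ — both open, so U is clopen.
Nontrivial clopen(s) exist: e.g. {p, q, s, t}. So (X, τ) is disconnected.
Compute connected components by grouping points that agree on all clopens:
  component: {p}
  component: {q}
  component: {r}
  component: {s, t}


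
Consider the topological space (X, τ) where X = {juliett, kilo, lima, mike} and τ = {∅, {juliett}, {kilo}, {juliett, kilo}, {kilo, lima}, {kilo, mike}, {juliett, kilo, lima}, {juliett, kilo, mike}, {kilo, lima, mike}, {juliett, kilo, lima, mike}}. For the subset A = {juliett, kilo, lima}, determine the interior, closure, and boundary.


int(A) = {juliett, kilo, lima}, cl(A) = {juliett, kilo, lima, mike}, ∂A = {mike}.

Closed sets in (X, τ) are complements of opens:
  closed(X, τ) = {∅, {juliett}, {lima}, {mike}, {juliett, lima}, {juliett, mike}, {lima, mike}, {juliett, lima, mike}, {kilo, lima, mike}, {juliett, kilo, lima, mike}}.
int(A) = ⋃ {U ∈ τ : U ⊆ A}. Opens contained in A: ∅, {juliett}, {kilo}, {juliett, kilo}, {kilo, lima}, {juliett, kilo, lima}.
Taking the union of these: int(A) = {juliett, kilo, lima}.
cl(A) = ⋂ {C closed : A ⊆ C}. Closed sets containing A: {juliett, kilo, lima, mike}.
Intersecting these: cl(A) = {juliett, kilo, lima, mike}.
∂A = cl(A) ∖ int(A) = {juliett, kilo, lima, mike} ∖ {juliett, kilo, lima} = {mike}.


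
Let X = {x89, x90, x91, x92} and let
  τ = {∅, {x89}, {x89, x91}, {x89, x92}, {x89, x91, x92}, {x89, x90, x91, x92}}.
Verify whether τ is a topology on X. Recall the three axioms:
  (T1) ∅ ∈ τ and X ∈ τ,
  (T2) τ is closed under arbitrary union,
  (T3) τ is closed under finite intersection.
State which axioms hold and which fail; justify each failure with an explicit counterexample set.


τ IS a topology on X.

Axiom (T1): ∅ ∈ τ? Yes; X ∈ τ? Yes.
Axiom (T2/T3): check pairwise unions and intersections of members of τ.
All pairwise intersections and unions checked — each lies in τ. Therefore τ satisfies (T1), (T2), (T3): it IS a topology on X.


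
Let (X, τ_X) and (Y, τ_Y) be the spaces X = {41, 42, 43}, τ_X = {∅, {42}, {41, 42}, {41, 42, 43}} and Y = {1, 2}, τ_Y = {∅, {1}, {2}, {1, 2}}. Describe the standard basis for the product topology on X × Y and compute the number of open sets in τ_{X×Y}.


Basis B = {∅ × ∅, {42} × {1}, {42} × {2}, {41, 42} × {1}, {41, 42} × {2}, {42} × {1, 2}, {41, 42, 43} × {1}, {41, 42, 43} × {2}, {41, 42} × {1, 2}, {41, 42, 43} × {1, 2}}; |τ_{X×Y}| = 16.

Enumerate products U × V with U ∈ τ_X, V ∈ τ_Y (deduplicated):
  ∅ × ∅ = {} (∅)
  {42} × {1} = {(42,1)}
  {42} × {2} = {(42,2)}
  {41, 42} × {1} = {(41,1), (42,1)}
  {41, 42} × {2} = {(41,2), (42,2)}
  {42} × {1, 2} = {(42,1), (42,2)}
  {41, 42, 43} × {1} = {(41,1), (42,1), (43,1)}
  {41, 42, 43} × {2} = {(41,2), (42,2), (43,2)}
  {41, 42} × {1, 2} = {(41,1), (41,2), (42,1), (42,2)}
  {41, 42, 43} × {1, 2} = {(41,1), (41,2), (42,1), (42,2), (43,1), (43,2)}
These 10 distinct sets form the basis B.
Close under arbitrary unions to get τ_{X×Y}; counting gives |τ_{X×Y}| = 16.


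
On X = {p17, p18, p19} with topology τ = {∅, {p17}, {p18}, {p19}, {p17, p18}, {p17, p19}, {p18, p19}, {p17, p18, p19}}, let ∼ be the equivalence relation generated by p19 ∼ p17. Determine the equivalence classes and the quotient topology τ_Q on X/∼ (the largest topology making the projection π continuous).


X/∼ = {[p17=p19], [p18]}; |τ_Q| = 4.

Equivalence classes: [p17=p19], [p18].
Quotient map π: X → X/∼ sends p17 ↦ [p17=p19], p18 ↦ [p18], p19 ↦ [p17=p19].
For each subset V ⊆ X/∼, compute π^{-1}(V) ⊆ X and check whether π^{-1}(V) ∈ τ. V is open in τ_Q iff π^{-1}(V) ∈ τ.
  V = {}: π^{-1}(V) = ∅ ∈ τ ✓.
  V = {[p17=p19]}: π^{-1}(V) = {p17, p19} ∈ τ ✓.
  V = {[p18]}: π^{-1}(V) = {p18} ∈ τ ✓.
  V = {[p17=p19], [p18]}: π^{-1}(V) = {p17, p18, p19} ∈ τ ✓.
Open sets in the quotient: τ_Q = {{}, {[p17=p19]}, {[p18]}, {[p17=p19], [p18]}} (4 elements).


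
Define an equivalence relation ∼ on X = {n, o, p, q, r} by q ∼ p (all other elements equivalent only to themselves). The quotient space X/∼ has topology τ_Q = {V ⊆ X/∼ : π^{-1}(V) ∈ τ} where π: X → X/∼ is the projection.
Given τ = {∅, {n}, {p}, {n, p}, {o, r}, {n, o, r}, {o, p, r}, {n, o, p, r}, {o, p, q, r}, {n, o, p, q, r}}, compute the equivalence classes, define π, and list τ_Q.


X/∼ = {[n], [o], [p=q], [r]}; |τ_Q| = 6.

Equivalence classes: [n], [o], [p=q], [r].
Quotient map π: X → X/∼ sends n ↦ [n], o ↦ [o], p ↦ [p=q], q ↦ [p=q], r ↦ [r].
For each subset V ⊆ X/∼, compute π^{-1}(V) ⊆ X and check whether π^{-1}(V) ∈ τ. V is open in τ_Q iff π^{-1}(V) ∈ τ.
  V = {}: π^{-1}(V) = ∅ ∈ τ ✓.
  V = {[n]}: π^{-1}(V) = {n} ∈ τ ✓.
  V = {[o]}: π^{-1}(V) = {o} ∉ τ ✗.
  V = {[n], [o]}: π^{-1}(V) = {n, o} ∉ τ ✗.
  V = {[p=q]}: π^{-1}(V) = {p, q} ∉ τ ✗.
  V = {[n], [p=q]}: π^{-1}(V) = {n, p, q} ∉ τ ✗.
  V = {[o], [p=q]}: π^{-1}(V) = {o, p, q} ∉ τ ✗.
  V = {[n], [o], [p=q]}: π^{-1}(V) = {n, o, p, q} ∉ τ ✗.
  V = {[r]}: π^{-1}(V) = {r} ∉ τ ✗.
  V = {[n], [r]}: π^{-1}(V) = {n, r} ∉ τ ✗.
  V = {[o], [r]}: π^{-1}(V) = {o, r} ∈ τ ✓.
  V = {[n], [o], [r]}: π^{-1}(V) = {n, o, r} ∈ τ ✓.
  V = {[p=q], [r]}: π^{-1}(V) = {p, q, r} ∉ τ ✗.
  V = {[n], [p=q], [r]}: π^{-1}(V) = {n, p, q, r} ∉ τ ✗.
  V = {[o], [p=q], [r]}: π^{-1}(V) = {o, p, q, r} ∈ τ ✓.
  V = {[n], [o], [p=q], [r]}: π^{-1}(V) = {n, o, p, q, r} ∈ τ ✓.
Open sets in the quotient: τ_Q = {{}, {[n]}, {[o], [r]}, {[n], [o], [r]}, {[o], [p=q], [r]}, {[n], [o], [p=q], [r]}} (6 elements).


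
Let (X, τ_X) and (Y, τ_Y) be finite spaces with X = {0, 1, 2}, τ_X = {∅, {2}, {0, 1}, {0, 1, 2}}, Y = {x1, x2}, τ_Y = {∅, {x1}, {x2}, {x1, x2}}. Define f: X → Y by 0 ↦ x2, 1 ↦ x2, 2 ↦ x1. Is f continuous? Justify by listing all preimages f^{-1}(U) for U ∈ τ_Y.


f IS continuous.

Compute f^{-1}(U) for each U ∈ τ_Y:
  U = ∅: f^{-1}(U) = ∅ ∈ τ_X ✓.
  U = {x1}: f^{-1}(U) = {2} ∈ τ_X ✓.
  U = {x2}: f^{-1}(U) = {0, 1} ∈ τ_X ✓.
  U = {x1, x2}: f^{-1}(U) = {0, 1, 2} ∈ τ_X ✓.
Every preimage lies in τ_X, so f IS continuous.


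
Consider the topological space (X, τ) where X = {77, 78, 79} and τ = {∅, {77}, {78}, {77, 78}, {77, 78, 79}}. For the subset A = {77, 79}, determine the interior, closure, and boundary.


int(A) = {77}, cl(A) = {77, 79}, ∂A = {79}.

Closed sets in (X, τ) are complements of opens:
  closed(X, τ) = {∅, {79}, {77, 79}, {78, 79}, {77, 78, 79}}.
int(A) = ⋃ {U ∈ τ : U ⊆ A}. Opens contained in A: ∅, {77}.
Taking the union of these: int(A) = {77}.
cl(A) = ⋂ {C closed : A ⊆ C}. Closed sets containing A: {77, 79}, {77, 78, 79}.
Intersecting these: cl(A) = {77, 79}.
∂A = cl(A) ∖ int(A) = {77, 79} ∖ {77} = {79}.


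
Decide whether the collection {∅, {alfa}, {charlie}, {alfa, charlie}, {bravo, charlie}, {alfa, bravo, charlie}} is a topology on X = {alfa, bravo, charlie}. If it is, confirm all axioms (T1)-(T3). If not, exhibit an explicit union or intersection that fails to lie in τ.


τ IS a topology on X.

Axiom (T1): ∅ ∈ τ? Yes; X ∈ τ? Yes.
Axiom (T2/T3): check pairwise unions and intersections of members of τ.
All pairwise intersections and unions checked — each lies in τ. Therefore τ satisfies (T1), (T2), (T3): it IS a topology on X.


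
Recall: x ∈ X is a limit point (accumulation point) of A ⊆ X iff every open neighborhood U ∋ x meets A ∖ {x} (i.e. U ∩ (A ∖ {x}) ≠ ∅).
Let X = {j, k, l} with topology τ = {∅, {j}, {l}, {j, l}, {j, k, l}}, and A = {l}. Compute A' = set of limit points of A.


A' = {k}

For each x ∈ X, list the open sets U ∈ τ with x ∈ U, then check whether U ∩ (A ∖ {x}) ≠ ∅ for every such U.
  x = j: open {j} ∋ x has {j} ∩ (A ∖ {j}) = ∅, so x is NOT a limit point.
  x = k: opens ∋ x are {j, k, l}; each meets A ∖ {k}, so x IS a limit point.
  x = l: open {l} ∋ x has {l} ∩ (A ∖ {l}) = ∅, so x is NOT a limit point.
Collecting: A' = {k}.


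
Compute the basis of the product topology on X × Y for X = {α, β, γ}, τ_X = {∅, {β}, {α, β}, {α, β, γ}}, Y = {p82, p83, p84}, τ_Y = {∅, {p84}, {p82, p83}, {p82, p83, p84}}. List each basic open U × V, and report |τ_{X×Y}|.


Basis B = {∅ × ∅, {β} × {p84}, {α, β} × {p84}, {β} × {p82, p83}, {α, β, γ} × {p84}, {β} × {p82, p83, p84}, {α, β} × {p82, p83}, {α, β} × {p82, p83, p84}, {α, β, γ} × {p82, p83}, {α, β, γ} × {p82, p83, p84}}; |τ_{X×Y}| = 16.

Enumerate products U × V with U ∈ τ_X, V ∈ τ_Y (deduplicated):
  ∅ × ∅ = {} (∅)
  {β} × {p84} = {(β,p84)}
  {α, β} × {p84} = {(α,p84), (β,p84)}
  {β} × {p82, p83} = {(β,p82), (β,p83)}
  {α, β, γ} × {p84} = {(α,p84), (β,p84), (γ,p84)}
  {β} × {p82, p83, p84} = {(β,p82), (β,p83), (β,p84)}
  {α, β} × {p82, p83} = {(α,p82), (α,p83), (β,p82), (β,p83)}
  {α, β} × {p82, p83, p84} = {(α,p82), (α,p83), (α,p84), (β,p82), (β,p83), (β,p84)}
  {α, β, γ} × {p82, p83} = {(α,p82), (α,p83), (β,p82), (β,p83), (γ,p82), (γ,p83)}
  {α, β, γ} × {p82, p83, p84} = {(α,p82), (α,p83), (α,p84), (β,p82), (β,p83), (β,p84), (γ,p82), (γ,p83), (γ,p84)}
These 10 distinct sets form the basis B.
Close under arbitrary unions to get τ_{X×Y}; counting gives |τ_{X×Y}| = 16.


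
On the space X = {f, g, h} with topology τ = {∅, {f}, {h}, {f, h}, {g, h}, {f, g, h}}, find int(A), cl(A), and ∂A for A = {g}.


int(A) = ∅, cl(A) = {g}, ∂A = {g}.

Closed sets in (X, τ) are complements of opens:
  closed(X, τ) = {∅, {f}, {g}, {f, g}, {g, h}, {f, g, h}}.
int(A) = ⋃ {U ∈ τ : U ⊆ A}. Opens contained in A: ∅.
Taking the union of these: int(A) = ∅.
cl(A) = ⋂ {C closed : A ⊆ C}. Closed sets containing A: {g}, {f, g}, {g, h}, {f, g, h}.
Intersecting these: cl(A) = {g}.
∂A = cl(A) ∖ int(A) = {g} ∖ ∅ = {g}.


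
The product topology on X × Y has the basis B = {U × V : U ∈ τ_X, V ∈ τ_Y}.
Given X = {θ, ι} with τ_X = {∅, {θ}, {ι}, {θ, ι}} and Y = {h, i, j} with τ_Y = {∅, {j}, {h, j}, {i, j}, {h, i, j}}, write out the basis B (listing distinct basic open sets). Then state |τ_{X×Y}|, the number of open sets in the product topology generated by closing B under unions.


Basis B = {∅ × ∅, {θ} × {j}, {ι} × {j}, {θ} × {h, j}, {θ} × {i, j}, {θ, ι} × {j}, {ι} × {h, j}, {ι} × {i, j}, {θ} × {h, i, j}, {ι} × {h, i, j}, {θ, ι} × {h, j}, {θ, ι} × {i, j}, {θ, ι} × {h, i, j}}; |τ_{X×Y}| = 25.

Enumerate products U × V with U ∈ τ_X, V ∈ τ_Y (deduplicated):
  ∅ × ∅ = {} (∅)
  {θ} × {j} = {(θ,j)}
  {ι} × {j} = {(ι,j)}
  {θ} × {h, j} = {(θ,h), (θ,j)}
  {θ} × {i, j} = {(θ,i), (θ,j)}
  {θ, ι} × {j} = {(θ,j), (ι,j)}
  {ι} × {h, j} = {(ι,h), (ι,j)}
  {ι} × {i, j} = {(ι,i), (ι,j)}
  {θ} × {h, i, j} = {(θ,h), (θ,i), (θ,j)}
  {ι} × {h, i, j} = {(ι,h), (ι,i), (ι,j)}
  {θ, ι} × {h, j} = {(θ,h), (θ,j), (ι,h), (ι,j)}
  {θ, ι} × {i, j} = {(θ,i), (θ,j), (ι,i), (ι,j)}
  {θ, ι} × {h, i, j} = {(θ,h), (θ,i), (θ,j), (ι,h), (ι,i), (ι,j)}
These 13 distinct sets form the basis B.
Close under arbitrary unions to get τ_{X×Y}; counting gives |τ_{X×Y}| = 25.


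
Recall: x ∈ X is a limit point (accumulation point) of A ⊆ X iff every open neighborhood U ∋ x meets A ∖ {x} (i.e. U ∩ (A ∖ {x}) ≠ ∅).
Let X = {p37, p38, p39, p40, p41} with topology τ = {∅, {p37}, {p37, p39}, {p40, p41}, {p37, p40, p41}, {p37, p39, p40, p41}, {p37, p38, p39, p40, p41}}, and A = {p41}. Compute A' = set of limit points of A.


A' = {p38, p40}

For each x ∈ X, list the open sets U ∈ τ with x ∈ U, then check whether U ∩ (A ∖ {x}) ≠ ∅ for every such U.
  x = p37: open {p37} ∋ x has {p37} ∩ (A ∖ {p37}) = ∅, so x is NOT a limit point.
  x = p38: opens ∋ x are {p37, p38, p39, p40, p41}; each meets A ∖ {p38}, so x IS a limit point.
  x = p39: open {p37, p39} ∋ x has {p37, p39} ∩ (A ∖ {p39}) = ∅, so x is NOT a limit point.
  x = p40: opens ∋ x are {p40, p41}, {p37, p40, p41}, {p37, p39, p40, p41}, {p37, p38, p39, p40, p41}; each meets A ∖ {p40}, so x IS a limit point.
  x = p41: open {p40, p41} ∋ x has {p40, p41} ∩ (A ∖ {p41}) = ∅, so x is NOT a limit point.
Collecting: A' = {p38, p40}.


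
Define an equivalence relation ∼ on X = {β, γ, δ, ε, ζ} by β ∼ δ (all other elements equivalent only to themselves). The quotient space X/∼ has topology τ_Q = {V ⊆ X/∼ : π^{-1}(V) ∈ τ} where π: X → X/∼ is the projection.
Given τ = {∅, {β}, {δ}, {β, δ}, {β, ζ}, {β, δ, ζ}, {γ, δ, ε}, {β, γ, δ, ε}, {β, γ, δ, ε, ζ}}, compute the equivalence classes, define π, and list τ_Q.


X/∼ = {[β=δ], [γ], [ε], [ζ]}; |τ_Q| = 5.

Equivalence classes: [β=δ], [γ], [ε], [ζ].
Quotient map π: X → X/∼ sends β ↦ [β=δ], γ ↦ [γ], δ ↦ [β=δ], ε ↦ [ε], ζ ↦ [ζ].
For each subset V ⊆ X/∼, compute π^{-1}(V) ⊆ X and check whether π^{-1}(V) ∈ τ. V is open in τ_Q iff π^{-1}(V) ∈ τ.
  V = {}: π^{-1}(V) = ∅ ∈ τ ✓.
  V = {[β=δ]}: π^{-1}(V) = {β, δ} ∈ τ ✓.
  V = {[γ]}: π^{-1}(V) = {γ} ∉ τ ✗.
  V = {[β=δ], [γ]}: π^{-1}(V) = {β, γ, δ} ∉ τ ✗.
  V = {[ε]}: π^{-1}(V) = {ε} ∉ τ ✗.
  V = {[β=δ], [ε]}: π^{-1}(V) = {β, δ, ε} ∉ τ ✗.
  V = {[γ], [ε]}: π^{-1}(V) = {γ, ε} ∉ τ ✗.
  V = {[β=δ], [γ], [ε]}: π^{-1}(V) = {β, γ, δ, ε} ∈ τ ✓.
  V = {[ζ]}: π^{-1}(V) = {ζ} ∉ τ ✗.
  V = {[β=δ], [ζ]}: π^{-1}(V) = {β, δ, ζ} ∈ τ ✓.
  V = {[γ], [ζ]}: π^{-1}(V) = {γ, ζ} ∉ τ ✗.
  V = {[β=δ], [γ], [ζ]}: π^{-1}(V) = {β, γ, δ, ζ} ∉ τ ✗.
  V = {[ε], [ζ]}: π^{-1}(V) = {ε, ζ} ∉ τ ✗.
  V = {[β=δ], [ε], [ζ]}: π^{-1}(V) = {β, δ, ε, ζ} ∉ τ ✗.
  V = {[γ], [ε], [ζ]}: π^{-1}(V) = {γ, ε, ζ} ∉ τ ✗.
  V = {[β=δ], [γ], [ε], [ζ]}: π^{-1}(V) = {β, γ, δ, ε, ζ} ∈ τ ✓.
Open sets in the quotient: τ_Q = {{}, {[β=δ]}, {[β=δ], [γ], [ε]}, {[β=δ], [ζ]}, {[β=δ], [γ], [ε], [ζ]}} (5 elements).


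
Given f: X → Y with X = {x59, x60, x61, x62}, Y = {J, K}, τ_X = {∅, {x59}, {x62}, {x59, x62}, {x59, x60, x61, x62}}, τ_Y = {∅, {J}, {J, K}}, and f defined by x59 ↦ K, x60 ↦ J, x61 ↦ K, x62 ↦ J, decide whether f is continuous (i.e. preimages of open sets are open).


f is NOT continuous.

Compute f^{-1}(U) for each U ∈ τ_Y:
  U = ∅: f^{-1}(U) = ∅ ∈ τ_X ✓.
  U = {J}: f^{-1}(U) = {x60, x62} ∉ τ_X ✗.
  U = {J, K}: f^{-1}(U) = {x59, x60, x61, x62} ∈ τ_X ✓.
Found U = {J} with f^{-1}(U) = {x60, x62} not in τ_X. Therefore f is NOT continuous.


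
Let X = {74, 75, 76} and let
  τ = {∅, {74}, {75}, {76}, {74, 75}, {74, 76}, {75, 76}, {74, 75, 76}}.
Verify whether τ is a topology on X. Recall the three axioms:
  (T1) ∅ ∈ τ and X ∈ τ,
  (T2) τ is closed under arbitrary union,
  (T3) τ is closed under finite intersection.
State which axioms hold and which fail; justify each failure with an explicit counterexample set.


τ IS a topology on X.

Axiom (T1): ∅ ∈ τ? Yes; X ∈ τ? Yes.
Axiom (T2/T3): check pairwise unions and intersections of members of τ.
All pairwise intersections and unions checked — each lies in τ. Therefore τ satisfies (T1), (T2), (T3): it IS a topology on X.


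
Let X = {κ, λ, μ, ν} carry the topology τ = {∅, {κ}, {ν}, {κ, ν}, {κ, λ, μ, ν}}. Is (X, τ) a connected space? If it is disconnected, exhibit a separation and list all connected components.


(X, τ) is connected.

Find clopen sets (U ∈ τ with X ∖ U ∈ τ):
  U = ∅, X ∖ U = {κ, λ, μ, ν} — both open, so U is clopen.
  U = {κ, λ, μ, ν}, X ∖ U = ∅ — both open, so U is clopen.
Only trivial clopens (∅ and X) exist, so (X, τ) is connected.
Compute connected components by grouping points that agree on all clopens:
  component: {κ, λ, μ, ν}


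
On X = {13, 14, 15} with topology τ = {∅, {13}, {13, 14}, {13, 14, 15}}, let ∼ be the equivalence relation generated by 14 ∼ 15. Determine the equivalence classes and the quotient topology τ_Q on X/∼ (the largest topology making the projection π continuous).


X/∼ = {[13], [14=15]}; |τ_Q| = 3.

Equivalence classes: [13], [14=15].
Quotient map π: X → X/∼ sends 13 ↦ [13], 14 ↦ [14=15], 15 ↦ [14=15].
For each subset V ⊆ X/∼, compute π^{-1}(V) ⊆ X and check whether π^{-1}(V) ∈ τ. V is open in τ_Q iff π^{-1}(V) ∈ τ.
  V = {}: π^{-1}(V) = ∅ ∈ τ ✓.
  V = {[13]}: π^{-1}(V) = {13} ∈ τ ✓.
  V = {[14=15]}: π^{-1}(V) = {14, 15} ∉ τ ✗.
  V = {[13], [14=15]}: π^{-1}(V) = {13, 14, 15} ∈ τ ✓.
Open sets in the quotient: τ_Q = {{}, {[13]}, {[13], [14=15]}} (3 elements).


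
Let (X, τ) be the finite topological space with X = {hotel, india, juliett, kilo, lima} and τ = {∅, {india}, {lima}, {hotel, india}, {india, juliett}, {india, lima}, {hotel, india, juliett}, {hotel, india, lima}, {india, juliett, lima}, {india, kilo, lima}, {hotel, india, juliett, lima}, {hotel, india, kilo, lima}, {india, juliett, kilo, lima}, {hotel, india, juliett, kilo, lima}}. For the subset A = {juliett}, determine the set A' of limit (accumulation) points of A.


A' = ∅

For each x ∈ X, list the open sets U ∈ τ with x ∈ U, then check whether U ∩ (A ∖ {x}) ≠ ∅ for every such U.
  x = hotel: open {hotel, india} ∋ x has {hotel, india} ∩ (A ∖ {hotel}) = ∅, so x is NOT a limit point.
  x = india: open {india} ∋ x has {india} ∩ (A ∖ {india}) = ∅, so x is NOT a limit point.
  x = juliett: open {india, juliett} ∋ x has {india, juliett} ∩ (A ∖ {juliett}) = ∅, so x is NOT a limit point.
  x = kilo: open {india, kilo, lima} ∋ x has {india, kilo, lima} ∩ (A ∖ {kilo}) = ∅, so x is NOT a limit point.
  x = lima: open {lima} ∋ x has {lima} ∩ (A ∖ {lima}) = ∅, so x is NOT a limit point.
Collecting: A' = ∅.


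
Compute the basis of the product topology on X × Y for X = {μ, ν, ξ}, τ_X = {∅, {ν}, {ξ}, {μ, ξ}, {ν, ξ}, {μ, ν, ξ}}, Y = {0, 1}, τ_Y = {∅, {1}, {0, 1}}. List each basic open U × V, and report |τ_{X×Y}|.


Basis B = {∅ × ∅, {ν} × {1}, {ξ} × {1}, {μ, ξ} × {1}, {ν} × {0, 1}, {ν, ξ} × {1}, {ξ} × {0, 1}, {μ, ν, ξ} × {1}, {μ, ξ} × {0, 1}, {ν, ξ} × {0, 1}, {μ, ν, ξ} × {0, 1}}; |τ_{X×Y}| = 18.

Enumerate products U × V with U ∈ τ_X, V ∈ τ_Y (deduplicated):
  ∅ × ∅ = {} (∅)
  {ν} × {1} = {(ν,1)}
  {ξ} × {1} = {(ξ,1)}
  {μ, ξ} × {1} = {(μ,1), (ξ,1)}
  {ν} × {0, 1} = {(ν,0), (ν,1)}
  {ν, ξ} × {1} = {(ν,1), (ξ,1)}
  {ξ} × {0, 1} = {(ξ,0), (ξ,1)}
  {μ, ν, ξ} × {1} = {(μ,1), (ν,1), (ξ,1)}
  {μ, ξ} × {0, 1} = {(μ,0), (μ,1), (ξ,0), (ξ,1)}
  {ν, ξ} × {0, 1} = {(ν,0), (ν,1), (ξ,0), (ξ,1)}
  {μ, ν, ξ} × {0, 1} = {(μ,0), (μ,1), (ν,0), (ν,1), (ξ,0), (ξ,1)}
These 11 distinct sets form the basis B.
Close under arbitrary unions to get τ_{X×Y}; counting gives |τ_{X×Y}| = 18.


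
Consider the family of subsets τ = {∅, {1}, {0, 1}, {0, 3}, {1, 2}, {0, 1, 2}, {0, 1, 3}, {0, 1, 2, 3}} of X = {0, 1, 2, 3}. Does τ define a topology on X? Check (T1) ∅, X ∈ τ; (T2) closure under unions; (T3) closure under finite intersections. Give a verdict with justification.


τ is NOT a topology on X.

Axiom (T1): ∅ ∈ τ? Yes; X ∈ τ? Yes.
Axiom (T2/T3): check pairwise unions and intersections of members of τ.
Counterexample for (T3): {0, 1} ∩ {0, 3} = {0} ∉ τ. Therefore τ is NOT a topology.


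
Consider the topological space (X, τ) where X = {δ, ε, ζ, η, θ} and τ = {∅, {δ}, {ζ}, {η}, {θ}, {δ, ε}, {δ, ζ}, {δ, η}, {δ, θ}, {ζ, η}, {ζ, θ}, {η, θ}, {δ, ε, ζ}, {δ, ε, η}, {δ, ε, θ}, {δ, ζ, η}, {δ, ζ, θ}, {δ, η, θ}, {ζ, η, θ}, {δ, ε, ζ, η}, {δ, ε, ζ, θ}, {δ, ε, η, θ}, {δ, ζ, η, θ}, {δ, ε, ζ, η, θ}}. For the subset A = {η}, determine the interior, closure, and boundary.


int(A) = {η}, cl(A) = {η}, ∂A = ∅.

Closed sets in (X, τ) are complements of opens:
  closed(X, τ) = {∅, {ε}, {ζ}, {η}, {θ}, {δ, ε}, {ε, ζ}, {ε, η}, {ε, θ}, {ζ, η}, {ζ, θ}, {η, θ}, {δ, ε, ζ}, {δ, ε, η}, {δ, ε, θ}, {ε, ζ, η}, {ε, ζ, θ}, {ε, η, θ}, {ζ, η, θ}, {δ, ε, ζ, η}, {δ, ε, ζ, θ}, {δ, ε, η, θ}, {ε, ζ, η, θ}, {δ, ε, ζ, η, θ}}.
int(A) = ⋃ {U ∈ τ : U ⊆ A}. Opens contained in A: ∅, {η}.
Taking the union of these: int(A) = {η}.
cl(A) = ⋂ {C closed : A ⊆ C}. Closed sets containing A: {η}, {ε, η}, {ζ, η}, {η, θ}, {δ, ε, η}, {ε, ζ, η}, {ε, η, θ}, {ζ, η, θ}, {δ, ε, ζ, η}, {δ, ε, η, θ}, {ε, ζ, η, θ}, {δ, ε, ζ, η, θ}.
Intersecting these: cl(A) = {η}.
∂A = cl(A) ∖ int(A) = {η} ∖ {η} = ∅.


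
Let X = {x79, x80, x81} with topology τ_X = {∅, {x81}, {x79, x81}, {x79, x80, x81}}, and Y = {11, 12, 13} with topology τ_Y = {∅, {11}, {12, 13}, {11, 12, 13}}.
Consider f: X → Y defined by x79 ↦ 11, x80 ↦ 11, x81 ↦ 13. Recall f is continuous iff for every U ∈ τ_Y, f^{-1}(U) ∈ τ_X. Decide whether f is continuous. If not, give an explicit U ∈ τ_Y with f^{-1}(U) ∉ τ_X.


f is NOT continuous.

Compute f^{-1}(U) for each U ∈ τ_Y:
  U = ∅: f^{-1}(U) = ∅ ∈ τ_X ✓.
  U = {11}: f^{-1}(U) = {x79, x80} ∉ τ_X ✗.
  U = {12, 13}: f^{-1}(U) = {x81} ∈ τ_X ✓.
  U = {11, 12, 13}: f^{-1}(U) = {x79, x80, x81} ∈ τ_X ✓.
Found U = {11} with f^{-1}(U) = {x79, x80} not in τ_X. Therefore f is NOT continuous.


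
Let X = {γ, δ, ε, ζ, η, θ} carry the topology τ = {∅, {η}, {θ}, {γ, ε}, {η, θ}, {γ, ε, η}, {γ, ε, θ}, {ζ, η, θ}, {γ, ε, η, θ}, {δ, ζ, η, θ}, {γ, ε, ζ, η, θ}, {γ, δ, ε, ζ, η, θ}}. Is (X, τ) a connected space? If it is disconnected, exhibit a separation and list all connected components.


(X, τ) is disconnected; components = [{γ, ε}, {δ, ζ, η, θ}].

Find clopen sets (U ∈ τ with X ∖ U ∈ τ):
  U = ∅, X ∖ U = {γ, δ, ε, ζ, η, θ} — both open, so U is clopen.
  U = {γ, ε}, X ∖ U = {δ, ζ, η, θ} — both open, so U is clopen.
  U = {δ, ζ, η, θ}, X ∖ U = {γ, ε} — both open, so U is clopen.
  U = {γ, δ, ε, ζ, η, θ}, X ∖ U = ∅ — both open, so U is clopen.
Nontrivial clopen(s) exist: e.g. {γ, ε}. So (X, τ) is disconnected.
Compute connected components by grouping points that agree on all clopens:
  component: {γ, ε}
  component: {δ, ζ, η, θ}


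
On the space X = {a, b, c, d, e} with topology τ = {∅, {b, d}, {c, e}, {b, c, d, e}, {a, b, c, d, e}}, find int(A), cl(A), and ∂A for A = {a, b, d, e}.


int(A) = {b, d}, cl(A) = {a, b, c, d, e}, ∂A = {a, c, e}.

Closed sets in (X, τ) are complements of opens:
  closed(X, τ) = {∅, {a}, {a, b, d}, {a, c, e}, {a, b, c, d, e}}.
int(A) = ⋃ {U ∈ τ : U ⊆ A}. Opens contained in A: ∅, {b, d}.
Taking the union of these: int(A) = {b, d}.
cl(A) = ⋂ {C closed : A ⊆ C}. Closed sets containing A: {a, b, c, d, e}.
Intersecting these: cl(A) = {a, b, c, d, e}.
∂A = cl(A) ∖ int(A) = {a, b, c, d, e} ∖ {b, d} = {a, c, e}.


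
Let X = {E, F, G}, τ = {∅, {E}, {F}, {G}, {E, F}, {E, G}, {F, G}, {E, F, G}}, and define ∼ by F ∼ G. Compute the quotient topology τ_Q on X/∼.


X/∼ = {[E], [F=G]}; |τ_Q| = 4.

Equivalence classes: [E], [F=G].
Quotient map π: X → X/∼ sends E ↦ [E], F ↦ [F=G], G ↦ [F=G].
For each subset V ⊆ X/∼, compute π^{-1}(V) ⊆ X and check whether π^{-1}(V) ∈ τ. V is open in τ_Q iff π^{-1}(V) ∈ τ.
  V = {}: π^{-1}(V) = ∅ ∈ τ ✓.
  V = {[E]}: π^{-1}(V) = {E} ∈ τ ✓.
  V = {[F=G]}: π^{-1}(V) = {F, G} ∈ τ ✓.
  V = {[E], [F=G]}: π^{-1}(V) = {E, F, G} ∈ τ ✓.
Open sets in the quotient: τ_Q = {{}, {[E]}, {[F=G]}, {[E], [F=G]}} (4 elements).


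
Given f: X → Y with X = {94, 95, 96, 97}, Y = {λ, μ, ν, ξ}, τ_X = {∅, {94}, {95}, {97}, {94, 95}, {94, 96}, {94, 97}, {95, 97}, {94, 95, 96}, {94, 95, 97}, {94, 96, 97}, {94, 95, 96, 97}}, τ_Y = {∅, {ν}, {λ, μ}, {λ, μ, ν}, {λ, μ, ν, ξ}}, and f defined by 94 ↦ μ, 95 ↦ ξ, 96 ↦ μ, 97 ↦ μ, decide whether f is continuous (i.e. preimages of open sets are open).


f IS continuous.

Compute f^{-1}(U) for each U ∈ τ_Y:
  U = ∅: f^{-1}(U) = ∅ ∈ τ_X ✓.
  U = {ν}: f^{-1}(U) = ∅ ∈ τ_X ✓.
  U = {λ, μ}: f^{-1}(U) = {94, 96, 97} ∈ τ_X ✓.
  U = {λ, μ, ν}: f^{-1}(U) = {94, 96, 97} ∈ τ_X ✓.
  U = {λ, μ, ν, ξ}: f^{-1}(U) = {94, 95, 96, 97} ∈ τ_X ✓.
Every preimage lies in τ_X, so f IS continuous.


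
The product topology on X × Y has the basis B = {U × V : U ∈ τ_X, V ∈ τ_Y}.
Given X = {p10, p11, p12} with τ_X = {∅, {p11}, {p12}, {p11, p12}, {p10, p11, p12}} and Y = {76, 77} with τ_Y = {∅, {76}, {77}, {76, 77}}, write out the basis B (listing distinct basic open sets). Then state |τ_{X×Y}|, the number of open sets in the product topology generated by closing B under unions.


Basis B = {∅ × ∅, {p11} × {76}, {p11} × {77}, {p12} × {76}, {p12} × {77}, {p11} × {76, 77}, {p11, p12} × {76}, {p11, p12} × {77}, {p12} × {76, 77}, {p10, p11, p12} × {76}, {p10, p11, p12} × {77}, {p11, p12} × {76, 77}, {p10, p11, p12} × {76, 77}}; |τ_{X×Y}| = 25.

Enumerate products U × V with U ∈ τ_X, V ∈ τ_Y (deduplicated):
  ∅ × ∅ = {} (∅)
  {p11} × {76} = {(p11,76)}
  {p11} × {77} = {(p11,77)}
  {p12} × {76} = {(p12,76)}
  {p12} × {77} = {(p12,77)}
  {p11} × {76, 77} = {(p11,76), (p11,77)}
  {p11, p12} × {76} = {(p11,76), (p12,76)}
  {p11, p12} × {77} = {(p11,77), (p12,77)}
  {p12} × {76, 77} = {(p12,76), (p12,77)}
  {p10, p11, p12} × {76} = {(p10,76), (p11,76), (p12,76)}
  {p10, p11, p12} × {77} = {(p10,77), (p11,77), (p12,77)}
  {p11, p12} × {76, 77} = {(p11,76), (p11,77), (p12,76), (p12,77)}
  {p10, p11, p12} × {76, 77} = {(p10,76), (p10,77), (p11,76), (p11,77), (p12,76), (p12,77)}
These 13 distinct sets form the basis B.
Close under arbitrary unions to get τ_{X×Y}; counting gives |τ_{X×Y}| = 25.


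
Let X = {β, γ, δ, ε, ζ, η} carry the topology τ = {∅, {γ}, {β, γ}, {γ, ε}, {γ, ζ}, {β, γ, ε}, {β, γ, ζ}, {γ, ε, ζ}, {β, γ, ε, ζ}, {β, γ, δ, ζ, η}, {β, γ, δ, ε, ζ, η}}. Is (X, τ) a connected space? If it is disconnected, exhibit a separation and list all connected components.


(X, τ) is connected.

Find clopen sets (U ∈ τ with X ∖ U ∈ τ):
  U = ∅, X ∖ U = {β, γ, δ, ε, ζ, η} — both open, so U is clopen.
  U = {β, γ, δ, ε, ζ, η}, X ∖ U = ∅ — both open, so U is clopen.
Only trivial clopens (∅ and X) exist, so (X, τ) is connected.
Compute connected components by grouping points that agree on all clopens:
  component: {β, γ, δ, ε, ζ, η}


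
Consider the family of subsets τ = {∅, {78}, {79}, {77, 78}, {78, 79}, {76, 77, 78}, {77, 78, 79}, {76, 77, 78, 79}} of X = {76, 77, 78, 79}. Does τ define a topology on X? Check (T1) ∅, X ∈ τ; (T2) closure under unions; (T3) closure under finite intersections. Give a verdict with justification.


τ IS a topology on X.

Axiom (T1): ∅ ∈ τ? Yes; X ∈ τ? Yes.
Axiom (T2/T3): check pairwise unions and intersections of members of τ.
All pairwise intersections and unions checked — each lies in τ. Therefore τ satisfies (T1), (T2), (T3): it IS a topology on X.


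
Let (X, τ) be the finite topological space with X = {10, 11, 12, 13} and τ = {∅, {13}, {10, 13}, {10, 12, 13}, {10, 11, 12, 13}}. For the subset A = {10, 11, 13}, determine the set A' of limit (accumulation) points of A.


A' = {10, 11, 12}

For each x ∈ X, list the open sets U ∈ τ with x ∈ U, then check whether U ∩ (A ∖ {x}) ≠ ∅ for every such U.
  x = 10: opens ∋ x are {10, 13}, {10, 12, 13}, {10, 11, 12, 13}; each meets A ∖ {10}, so x IS a limit point.
  x = 11: opens ∋ x are {10, 11, 12, 13}; each meets A ∖ {11}, so x IS a limit point.
  x = 12: opens ∋ x are {10, 12, 13}, {10, 11, 12, 13}; each meets A ∖ {12}, so x IS a limit point.
  x = 13: open {13} ∋ x has {13} ∩ (A ∖ {13}) = ∅, so x is NOT a limit point.
Collecting: A' = {10, 11, 12}.


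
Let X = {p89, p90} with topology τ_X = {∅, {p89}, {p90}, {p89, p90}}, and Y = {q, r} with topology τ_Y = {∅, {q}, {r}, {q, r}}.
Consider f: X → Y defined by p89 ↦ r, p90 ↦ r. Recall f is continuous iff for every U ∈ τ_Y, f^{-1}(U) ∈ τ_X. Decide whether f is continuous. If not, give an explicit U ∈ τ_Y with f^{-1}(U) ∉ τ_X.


f IS continuous.

Compute f^{-1}(U) for each U ∈ τ_Y:
  U = ∅: f^{-1}(U) = ∅ ∈ τ_X ✓.
  U = {q}: f^{-1}(U) = ∅ ∈ τ_X ✓.
  U = {r}: f^{-1}(U) = {p89, p90} ∈ τ_X ✓.
  U = {q, r}: f^{-1}(U) = {p89, p90} ∈ τ_X ✓.
Every preimage lies in τ_X, so f IS continuous.


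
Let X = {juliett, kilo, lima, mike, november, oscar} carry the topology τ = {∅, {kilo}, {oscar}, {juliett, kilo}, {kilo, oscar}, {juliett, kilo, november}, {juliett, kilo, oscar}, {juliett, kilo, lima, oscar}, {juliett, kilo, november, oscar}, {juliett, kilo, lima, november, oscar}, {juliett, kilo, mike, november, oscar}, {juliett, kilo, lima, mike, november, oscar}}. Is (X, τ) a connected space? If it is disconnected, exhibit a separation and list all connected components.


(X, τ) is connected.

Find clopen sets (U ∈ τ with X ∖ U ∈ τ):
  U = ∅, X ∖ U = {juliett, kilo, lima, mike, november, oscar} — both open, so U is clopen.
  U = {juliett, kilo, lima, mike, november, oscar}, X ∖ U = ∅ — both open, so U is clopen.
Only trivial clopens (∅ and X) exist, so (X, τ) is connected.
Compute connected components by grouping points that agree on all clopens:
  component: {juliett, kilo, lima, mike, november, oscar}


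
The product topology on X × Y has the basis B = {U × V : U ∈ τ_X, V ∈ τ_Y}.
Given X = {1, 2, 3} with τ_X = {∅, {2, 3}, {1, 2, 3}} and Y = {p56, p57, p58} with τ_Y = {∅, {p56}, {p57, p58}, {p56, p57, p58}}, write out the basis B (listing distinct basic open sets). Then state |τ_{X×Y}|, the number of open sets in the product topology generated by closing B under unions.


Basis B = {∅ × ∅, {2, 3} × {p56}, {1, 2, 3} × {p56}, {2, 3} × {p57, p58}, {1, 2, 3} × {p57, p58}, {2, 3} × {p56, p57, p58}, {1, 2, 3} × {p56, p57, p58}}; |τ_{X×Y}| = 9.

Enumerate products U × V with U ∈ τ_X, V ∈ τ_Y (deduplicated):
  ∅ × ∅ = {} (∅)
  {2, 3} × {p56} = {(2,p56), (3,p56)}
  {1, 2, 3} × {p56} = {(1,p56), (2,p56), (3,p56)}
  {2, 3} × {p57, p58} = {(2,p57), (2,p58), (3,p57), (3,p58)}
  {1, 2, 3} × {p57, p58} = {(1,p57), (1,p58), (2,p57), (2,p58), (3,p57), (3,p58)}
  {2, 3} × {p56, p57, p58} = {(2,p56), (2,p57), (2,p58), (3,p56), (3,p57), (3,p58)}
  {1, 2, 3} × {p56, p57, p58} = {(1,p56), (1,p57), (1,p58), (2,p56), (2,p57), (2,p58), (3,p56), (3,p57), (3,p58)}
These 7 distinct sets form the basis B.
Close under arbitrary unions to get τ_{X×Y}; counting gives |τ_{X×Y}| = 9.


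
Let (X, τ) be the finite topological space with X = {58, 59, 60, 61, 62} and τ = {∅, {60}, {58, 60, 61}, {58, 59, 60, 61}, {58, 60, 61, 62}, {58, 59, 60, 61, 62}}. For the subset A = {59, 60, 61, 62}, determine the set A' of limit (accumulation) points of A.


A' = {58, 59, 61, 62}

For each x ∈ X, list the open sets U ∈ τ with x ∈ U, then check whether U ∩ (A ∖ {x}) ≠ ∅ for every such U.
  x = 58: opens ∋ x are {58, 60, 61}, {58, 59, 60, 61}, {58, 60, 61, 62}, {58, 59, 60, 61, 62}; each meets A ∖ {58}, so x IS a limit point.
  x = 59: opens ∋ x are {58, 59, 60, 61}, {58, 59, 60, 61, 62}; each meets A ∖ {59}, so x IS a limit point.
  x = 60: open {60} ∋ x has {60} ∩ (A ∖ {60}) = ∅, so x is NOT a limit point.
  x = 61: opens ∋ x are {58, 60, 61}, {58, 59, 60, 61}, {58, 60, 61, 62}, {58, 59, 60, 61, 62}; each meets A ∖ {61}, so x IS a limit point.
  x = 62: opens ∋ x are {58, 60, 61, 62}, {58, 59, 60, 61, 62}; each meets A ∖ {62}, so x IS a limit point.
Collecting: A' = {58, 59, 61, 62}.
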